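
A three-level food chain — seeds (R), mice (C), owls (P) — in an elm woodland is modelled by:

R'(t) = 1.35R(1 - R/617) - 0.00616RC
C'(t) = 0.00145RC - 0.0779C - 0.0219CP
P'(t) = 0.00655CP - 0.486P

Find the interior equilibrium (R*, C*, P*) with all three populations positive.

R* ≈ 408, C* ≈ 74.2, P* ≈ 23.5

From dP/dt = 0: 0.00655C* = 0.486, so C* = 74.2.
From dR/dt = 0: 1.35(1 - R*/617) = 0.00616·74.2, giving R* = 617·(1 - 0.339) = 408.
From dC/dt = 0: 0.00145·408 - 0.0779 = 0.0219P*, so P* = 0.514/0.0219 = 23.5.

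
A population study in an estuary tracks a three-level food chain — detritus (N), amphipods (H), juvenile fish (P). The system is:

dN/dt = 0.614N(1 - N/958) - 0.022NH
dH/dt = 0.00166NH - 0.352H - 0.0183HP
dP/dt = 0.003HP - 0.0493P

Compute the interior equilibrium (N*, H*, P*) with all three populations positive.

From dP/dt = 0: 0.003H* = 0.0493, so H* = 16.4.
From dN/dt = 0: 0.614(1 - N*/958) = 0.022·16.4, giving N* = 958·(1 - 0.589) = 394.
From dH/dt = 0: 0.00166·394 - 0.352 = 0.0183P*, so P* = 0.302/0.0183 = 16.5.

N* ≈ 394, H* ≈ 16.4, P* ≈ 16.5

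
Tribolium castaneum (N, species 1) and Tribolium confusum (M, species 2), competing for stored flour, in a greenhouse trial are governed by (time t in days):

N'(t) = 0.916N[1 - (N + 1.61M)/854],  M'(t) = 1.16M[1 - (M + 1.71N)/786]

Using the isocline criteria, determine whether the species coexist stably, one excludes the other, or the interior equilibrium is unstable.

unstable coexistence (outcome depends on initial conditions)

Compare the nullcline intercepts: K1/α12 = 854/1.61 = 530 < K2 = 786; K2/α21 = 786/1.71 = 460 < K1 = 854.
Since both are reversed, neither can invade when rare; the interior point is a saddle.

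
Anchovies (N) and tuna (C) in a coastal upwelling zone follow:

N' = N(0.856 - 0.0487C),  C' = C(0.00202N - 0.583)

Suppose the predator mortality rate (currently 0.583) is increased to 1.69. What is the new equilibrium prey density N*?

At the interior fixed point, setting dC/dt = 0 with C > 0 fixes N* = (predator death rate)/(NC coefficient) — independent of the other coefficients.
With the change, N* = 1.69/0.00202 = 837; it rises from 289.

N* ≈ 837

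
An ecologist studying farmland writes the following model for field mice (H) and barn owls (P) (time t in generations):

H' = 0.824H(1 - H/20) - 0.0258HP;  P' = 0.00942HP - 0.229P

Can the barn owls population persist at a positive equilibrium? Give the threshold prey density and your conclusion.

Threshold H = 24.3; K < 24.3, so no, the predator goes extinct.

The predator equation gives dP/dt > 0 only when H > 0.229/0.00942 = 24.3.
Without the predator, H → K = 20. Since 20 < 24.3, the predator cannot invade.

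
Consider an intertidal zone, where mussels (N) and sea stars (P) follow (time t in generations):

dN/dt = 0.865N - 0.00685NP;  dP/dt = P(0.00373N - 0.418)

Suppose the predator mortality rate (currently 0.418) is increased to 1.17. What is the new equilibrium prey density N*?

At the interior fixed point, setting dP/dt = 0 with P > 0 fixes N* = (predator death rate)/(NP coefficient) — independent of the other coefficients.
With the change, N* = 1.17/0.00373 = 314; it rises from 112.

N* ≈ 314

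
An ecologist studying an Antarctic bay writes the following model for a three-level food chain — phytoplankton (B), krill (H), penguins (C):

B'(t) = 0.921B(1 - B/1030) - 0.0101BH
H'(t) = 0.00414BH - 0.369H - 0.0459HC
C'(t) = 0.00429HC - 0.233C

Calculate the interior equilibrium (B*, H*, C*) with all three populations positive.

B* ≈ 417, H* ≈ 54.3, C* ≈ 29.5

From dC/dt = 0: 0.00429H* = 0.233, so H* = 54.3.
From dB/dt = 0: 0.921(1 - B*/1030) = 0.0101·54.3, giving B* = 1030·(1 - 0.596) = 417.
From dH/dt = 0: 0.00414·417 - 0.369 = 0.0459C*, so C* = 1.36/0.0459 = 29.5.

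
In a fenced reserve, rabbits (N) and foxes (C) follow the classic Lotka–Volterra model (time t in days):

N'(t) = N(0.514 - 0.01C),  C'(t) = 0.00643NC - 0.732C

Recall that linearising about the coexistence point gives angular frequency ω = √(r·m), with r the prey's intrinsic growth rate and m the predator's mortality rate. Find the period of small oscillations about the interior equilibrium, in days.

T ≈ 10.2 days

Here r = 0.514 and m = 0.732, so r·m = 0.376.
ω = √0.376 = 0.613 per day, hence T = 2π/ω ≈ 10.2 days.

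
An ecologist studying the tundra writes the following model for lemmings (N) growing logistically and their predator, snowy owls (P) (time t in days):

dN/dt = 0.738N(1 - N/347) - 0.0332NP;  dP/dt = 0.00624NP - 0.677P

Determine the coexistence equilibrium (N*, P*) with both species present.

N* ≈ 108, P* ≈ 15.3

From dP/dt = 0 with P > 0: 0.00624N* = 0.677, so N* = 108.
Substitute into dN/dt = 0: 0.738(1 - 108/347) = 0.0332P*.
The bracket is 0.687, giving P* = 0.507/0.0332 = 15.3.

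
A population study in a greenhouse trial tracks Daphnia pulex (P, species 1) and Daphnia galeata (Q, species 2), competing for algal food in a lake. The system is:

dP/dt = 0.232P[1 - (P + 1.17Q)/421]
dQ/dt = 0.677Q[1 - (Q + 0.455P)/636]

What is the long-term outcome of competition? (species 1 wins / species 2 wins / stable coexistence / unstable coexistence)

Compare the nullcline intercepts: K1/α12 = 421/1.17 = 360 < K2 = 636; K2/α21 = 636/0.455 = 1400 > K1 = 421.
Since the inequalities point opposite ways, species 2 can invade but species 1 cannot.

species 2 excludes species 1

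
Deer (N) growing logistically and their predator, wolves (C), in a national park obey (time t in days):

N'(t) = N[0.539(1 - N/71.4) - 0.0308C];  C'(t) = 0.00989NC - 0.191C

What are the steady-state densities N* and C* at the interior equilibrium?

N* ≈ 19.3, C* ≈ 12.8

From dC/dt = 0 with C > 0: 0.00989N* = 0.191, so N* = 19.3.
Substitute into dN/dt = 0: 0.539(1 - 19.3/71.4) = 0.0308C*.
The bracket is 0.73, giving C* = 0.393/0.0308 = 12.8.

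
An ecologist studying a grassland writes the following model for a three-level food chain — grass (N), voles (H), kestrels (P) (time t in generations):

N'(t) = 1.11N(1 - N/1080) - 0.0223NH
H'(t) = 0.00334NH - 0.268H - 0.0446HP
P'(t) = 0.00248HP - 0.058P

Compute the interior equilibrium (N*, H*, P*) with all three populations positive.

From dP/dt = 0: 0.00248H* = 0.058, so H* = 23.4.
From dN/dt = 0: 1.11(1 - N*/1080) = 0.0223·23.4, giving N* = 1080·(1 - 0.47) = 573.
From dH/dt = 0: 0.00334·573 - 0.268 = 0.0446P*, so P* = 1.64/0.0446 = 36.9.

N* ≈ 573, H* ≈ 23.4, P* ≈ 36.9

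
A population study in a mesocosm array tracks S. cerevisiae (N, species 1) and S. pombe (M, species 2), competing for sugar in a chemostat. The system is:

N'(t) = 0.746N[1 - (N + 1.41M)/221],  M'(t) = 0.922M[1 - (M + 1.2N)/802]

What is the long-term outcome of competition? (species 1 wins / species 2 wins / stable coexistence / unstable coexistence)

species 2 excludes species 1

Compare the nullcline intercepts: K1/α12 = 221/1.41 = 157 < K2 = 802; K2/α21 = 802/1.2 = 668 > K1 = 221.
Since the inequalities point opposite ways, species 2 can invade but species 1 cannot.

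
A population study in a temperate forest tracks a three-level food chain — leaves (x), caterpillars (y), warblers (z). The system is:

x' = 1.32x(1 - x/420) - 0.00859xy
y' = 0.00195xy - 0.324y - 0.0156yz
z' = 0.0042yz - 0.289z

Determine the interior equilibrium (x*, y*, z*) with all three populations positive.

x* ≈ 232, y* ≈ 68.8, z* ≈ 8.22

From dz/dt = 0: 0.0042y* = 0.289, so y* = 68.8.
From dx/dt = 0: 1.32(1 - x*/420) = 0.00859·68.8, giving x* = 420·(1 - 0.448) = 232.
From dy/dt = 0: 0.00195·232 - 0.324 = 0.0156z*, so z* = 0.128/0.0156 = 8.22.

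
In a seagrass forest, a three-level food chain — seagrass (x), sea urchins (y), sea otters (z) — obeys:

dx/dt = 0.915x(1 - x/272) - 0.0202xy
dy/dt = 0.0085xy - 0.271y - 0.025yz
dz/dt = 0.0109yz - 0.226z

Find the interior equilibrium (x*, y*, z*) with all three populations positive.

From dz/dt = 0: 0.0109y* = 0.226, so y* = 20.7.
From dx/dt = 0: 0.915(1 - x*/272) = 0.0202·20.7, giving x* = 272·(1 - 0.458) = 147.
From dy/dt = 0: 0.0085·147 - 0.271 = 0.025z*, so z* = 0.983/0.025 = 39.3.

x* ≈ 147, y* ≈ 20.7, z* ≈ 39.3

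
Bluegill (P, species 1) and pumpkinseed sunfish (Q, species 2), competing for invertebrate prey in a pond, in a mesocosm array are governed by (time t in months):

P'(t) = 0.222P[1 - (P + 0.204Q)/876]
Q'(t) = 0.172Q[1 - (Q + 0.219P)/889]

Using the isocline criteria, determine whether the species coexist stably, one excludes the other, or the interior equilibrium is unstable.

Compare the nullcline intercepts: K1/α12 = 876/0.204 = 4290 > K2 = 889; K2/α21 = 889/0.219 = 4060 > K1 = 876.
Since both inequalities hold, each species can invade when rare, so the interior equilibrium is stable.

stable coexistence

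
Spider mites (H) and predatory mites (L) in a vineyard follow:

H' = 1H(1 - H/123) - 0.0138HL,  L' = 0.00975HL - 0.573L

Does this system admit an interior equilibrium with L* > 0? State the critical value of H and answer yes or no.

The predator equation gives dL/dt > 0 only when H > 0.573/0.00975 = 58.8.
Without the predator, H → K = 123. Since 123 > 58.8, the predator can invade and persist.

Threshold H = 58.8; K > 58.8, so yes, the predator persists.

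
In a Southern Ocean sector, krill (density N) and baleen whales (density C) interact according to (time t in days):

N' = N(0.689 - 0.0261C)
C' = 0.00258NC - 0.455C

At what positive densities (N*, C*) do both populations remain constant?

N* ≈ 176, C* ≈ 26.4

Set dC/dt = 0 with C > 0: 0.00258N - 0.455 = 0, so N* = 0.455/0.00258 = 176.
Set dN/dt = 0 with N > 0: 0.689 - 0.0261C = 0, so C* = 0.689/0.0261 = 26.4.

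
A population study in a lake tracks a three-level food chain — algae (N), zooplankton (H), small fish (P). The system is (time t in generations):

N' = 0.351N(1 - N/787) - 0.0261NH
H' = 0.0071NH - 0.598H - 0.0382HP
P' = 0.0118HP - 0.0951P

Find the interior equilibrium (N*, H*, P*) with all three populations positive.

N* ≈ 315, H* ≈ 8.06, P* ≈ 43

From dP/dt = 0: 0.0118H* = 0.0951, so H* = 8.06.
From dN/dt = 0: 0.351(1 - N*/787) = 0.0261·8.06, giving N* = 787·(1 - 0.599) = 315.
From dH/dt = 0: 0.0071·315 - 0.598 = 0.0382P*, so P* = 1.64/0.0382 = 43.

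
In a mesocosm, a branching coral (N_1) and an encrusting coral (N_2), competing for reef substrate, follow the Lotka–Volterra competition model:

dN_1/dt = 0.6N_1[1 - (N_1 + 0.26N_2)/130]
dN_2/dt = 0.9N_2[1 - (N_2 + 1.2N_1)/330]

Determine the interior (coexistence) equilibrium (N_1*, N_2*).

Setting both brackets to zero gives the nullclines N_1 + 0.26N_2 = 130 and 1.2N_1 + N_2 = 330.
Substituting N_2 = 330 - 1.2N_1 into the first: N_1(1 - 0.26·1.2) = 130 - 0.26·330.
So N_1* = 44.2/0.688 = 64.2, and then N_2* = 330 - 1.2·64.2 = 253.

N_1* ≈ 64.2, N_2* ≈ 253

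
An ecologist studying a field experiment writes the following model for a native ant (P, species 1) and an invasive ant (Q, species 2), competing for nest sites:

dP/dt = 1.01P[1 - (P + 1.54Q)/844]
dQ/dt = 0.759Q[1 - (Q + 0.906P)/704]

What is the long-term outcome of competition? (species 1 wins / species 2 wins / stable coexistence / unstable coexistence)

unstable coexistence (outcome depends on initial conditions)

Compare the nullcline intercepts: K1/α12 = 844/1.54 = 548 < K2 = 704; K2/α21 = 704/0.906 = 777 < K1 = 844.
Since both are reversed, neither can invade when rare; the interior point is a saddle.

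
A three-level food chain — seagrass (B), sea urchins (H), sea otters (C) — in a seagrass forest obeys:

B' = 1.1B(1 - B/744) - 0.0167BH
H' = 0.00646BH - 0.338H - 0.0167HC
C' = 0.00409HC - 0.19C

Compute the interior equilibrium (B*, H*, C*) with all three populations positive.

From dC/dt = 0: 0.00409H* = 0.19, so H* = 46.5.
From dB/dt = 0: 1.1(1 - B*/744) = 0.0167·46.5, giving B* = 744·(1 - 0.705) = 219.
From dH/dt = 0: 0.00646·219 - 0.338 = 0.0167C*, so C* = 1.08/0.0167 = 64.6.

B* ≈ 219, H* ≈ 46.5, C* ≈ 64.6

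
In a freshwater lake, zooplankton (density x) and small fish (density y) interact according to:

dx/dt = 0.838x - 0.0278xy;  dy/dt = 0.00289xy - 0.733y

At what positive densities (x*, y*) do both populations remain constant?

Set dy/dt = 0 with y > 0: 0.00289x - 0.733 = 0, so x* = 0.733/0.00289 = 254.
Set dx/dt = 0 with x > 0: 0.838 - 0.0278y = 0, so y* = 0.838/0.0278 = 30.1.

x* ≈ 254, y* ≈ 30.1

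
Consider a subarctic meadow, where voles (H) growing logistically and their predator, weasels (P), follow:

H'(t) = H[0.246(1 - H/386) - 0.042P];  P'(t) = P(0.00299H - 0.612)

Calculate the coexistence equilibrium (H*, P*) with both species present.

From dP/dt = 0 with P > 0: 0.00299H* = 0.612, so H* = 205.
Substitute into dH/dt = 0: 0.246(1 - 205/386) = 0.042P*.
The bracket is 0.47, giving P* = 0.116/0.042 = 2.75.

H* ≈ 205, P* ≈ 2.75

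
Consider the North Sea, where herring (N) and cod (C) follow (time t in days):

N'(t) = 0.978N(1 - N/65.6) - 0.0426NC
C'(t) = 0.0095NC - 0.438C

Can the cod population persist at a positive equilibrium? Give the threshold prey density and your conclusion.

The predator equation gives dC/dt > 0 only when N > 0.438/0.0095 = 46.1.
Without the predator, N → K = 65.6. Since 65.6 > 46.1, the predator can invade and persist.

Threshold N = 46.1; K > 46.1, so yes, the predator persists.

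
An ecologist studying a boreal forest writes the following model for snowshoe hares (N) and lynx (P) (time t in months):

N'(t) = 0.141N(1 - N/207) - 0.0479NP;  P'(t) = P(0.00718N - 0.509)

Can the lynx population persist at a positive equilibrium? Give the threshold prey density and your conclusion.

Threshold N = 70.9; K > 70.9, so yes, the predator persists.

The predator equation gives dP/dt > 0 only when N > 0.509/0.00718 = 70.9.
Without the predator, N → K = 207. Since 207 > 70.9, the predator can invade and persist.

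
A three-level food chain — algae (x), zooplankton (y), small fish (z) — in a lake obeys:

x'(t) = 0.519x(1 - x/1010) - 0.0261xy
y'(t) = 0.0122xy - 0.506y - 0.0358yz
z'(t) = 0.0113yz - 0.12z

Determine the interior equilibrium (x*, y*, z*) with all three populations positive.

From dz/dt = 0: 0.0113y* = 0.12, so y* = 10.6.
From dx/dt = 0: 0.519(1 - x*/1010) = 0.0261·10.6, giving x* = 1010·(1 - 0.534) = 471.
From dy/dt = 0: 0.0122·471 - 0.506 = 0.0358z*, so z* = 5.24/0.0358 = 146.

x* ≈ 471, y* ≈ 10.6, z* ≈ 146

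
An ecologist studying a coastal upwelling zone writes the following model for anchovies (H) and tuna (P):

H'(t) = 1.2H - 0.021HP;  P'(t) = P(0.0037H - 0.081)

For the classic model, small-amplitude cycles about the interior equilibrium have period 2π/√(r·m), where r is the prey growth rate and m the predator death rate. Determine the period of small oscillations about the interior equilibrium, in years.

T ≈ 20.2 years

Here r = 1.2 and m = 0.081, so r·m = 0.0972.
ω = √0.0972 = 0.312 per year, hence T = 2π/ω ≈ 20.2 years.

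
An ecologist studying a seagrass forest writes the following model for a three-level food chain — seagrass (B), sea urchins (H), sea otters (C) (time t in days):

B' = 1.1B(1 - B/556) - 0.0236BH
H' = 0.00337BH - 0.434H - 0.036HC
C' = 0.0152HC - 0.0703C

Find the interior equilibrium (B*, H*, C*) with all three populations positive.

B* ≈ 501, H* ≈ 4.62, C* ≈ 34.8

From dC/dt = 0: 0.0152H* = 0.0703, so H* = 4.62.
From dB/dt = 0: 1.1(1 - B*/556) = 0.0236·4.62, giving B* = 556·(1 - 0.0992) = 501.
From dH/dt = 0: 0.00337·501 - 0.434 = 0.036C*, so C* = 1.25/0.036 = 34.8.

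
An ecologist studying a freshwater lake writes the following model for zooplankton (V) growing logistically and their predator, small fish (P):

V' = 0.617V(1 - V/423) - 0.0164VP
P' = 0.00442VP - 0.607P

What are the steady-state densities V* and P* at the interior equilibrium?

V* ≈ 137, P* ≈ 25.4

From dP/dt = 0 with P > 0: 0.00442V* = 0.607, so V* = 137.
Substitute into dV/dt = 0: 0.617(1 - 137/423) = 0.0164P*.
The bracket is 0.675, giving P* = 0.417/0.0164 = 25.4.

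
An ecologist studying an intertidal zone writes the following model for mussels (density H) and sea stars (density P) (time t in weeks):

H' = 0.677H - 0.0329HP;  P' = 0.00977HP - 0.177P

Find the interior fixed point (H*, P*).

H* ≈ 18.1, P* ≈ 20.6

Set dP/dt = 0 with P > 0: 0.00977H - 0.177 = 0, so H* = 0.177/0.00977 = 18.1.
Set dH/dt = 0 with H > 0: 0.677 - 0.0329P = 0, so P* = 0.677/0.0329 = 20.6.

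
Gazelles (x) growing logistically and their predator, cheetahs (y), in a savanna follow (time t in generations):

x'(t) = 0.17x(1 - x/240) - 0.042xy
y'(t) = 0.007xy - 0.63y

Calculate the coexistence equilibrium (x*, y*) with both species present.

x* ≈ 90, y* ≈ 2.53

From dy/dt = 0 with y > 0: 0.007x* = 0.63, so x* = 90.
Substitute into dx/dt = 0: 0.17(1 - 90/240) = 0.042y*.
The bracket is 0.625, giving y* = 0.106/0.042 = 2.53.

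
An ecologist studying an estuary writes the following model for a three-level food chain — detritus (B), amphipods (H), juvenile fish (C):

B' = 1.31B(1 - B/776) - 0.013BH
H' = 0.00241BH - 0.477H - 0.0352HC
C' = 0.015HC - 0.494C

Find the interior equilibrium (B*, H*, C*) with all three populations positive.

From dC/dt = 0: 0.015H* = 0.494, so H* = 32.9.
From dB/dt = 0: 1.31(1 - B*/776) = 0.013·32.9, giving B* = 776·(1 - 0.327) = 522.
From dH/dt = 0: 0.00241·522 - 0.477 = 0.0352C*, so C* = 0.782/0.0352 = 22.2.

B* ≈ 522, H* ≈ 32.9, C* ≈ 22.2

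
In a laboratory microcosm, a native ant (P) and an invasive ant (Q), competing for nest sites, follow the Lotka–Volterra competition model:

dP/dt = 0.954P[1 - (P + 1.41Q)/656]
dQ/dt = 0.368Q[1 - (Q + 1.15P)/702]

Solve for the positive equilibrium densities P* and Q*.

Setting both brackets to zero gives the nullclines P + 1.41Q = 656 and 1.15P + Q = 702.
Substituting Q = 702 - 1.15P into the first: P(1 - 1.41·1.15) = 656 - 1.41·702.
So P* = -334/-0.621 = 537, and then Q* = 702 - 1.15·537 = 84.3.

P* ≈ 537, Q* ≈ 84.3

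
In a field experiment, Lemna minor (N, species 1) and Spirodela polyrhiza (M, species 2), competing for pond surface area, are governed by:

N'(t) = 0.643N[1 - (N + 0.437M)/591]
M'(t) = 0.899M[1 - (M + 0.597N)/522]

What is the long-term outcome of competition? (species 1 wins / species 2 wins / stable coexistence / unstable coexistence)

stable coexistence

Compare the nullcline intercepts: K1/α12 = 591/0.437 = 1350 > K2 = 522; K2/α21 = 522/0.597 = 874 > K1 = 591.
Since both inequalities hold, each species can invade when rare, so the interior equilibrium is stable.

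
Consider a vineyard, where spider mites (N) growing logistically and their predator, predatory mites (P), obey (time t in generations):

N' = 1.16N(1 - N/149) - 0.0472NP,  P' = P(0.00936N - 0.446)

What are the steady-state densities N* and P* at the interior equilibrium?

N* ≈ 47.6, P* ≈ 16.7

From dP/dt = 0 with P > 0: 0.00936N* = 0.446, so N* = 47.6.
Substitute into dN/dt = 0: 1.16(1 - 47.6/149) = 0.0472P*.
The bracket is 0.68, giving P* = 0.789/0.0472 = 16.7.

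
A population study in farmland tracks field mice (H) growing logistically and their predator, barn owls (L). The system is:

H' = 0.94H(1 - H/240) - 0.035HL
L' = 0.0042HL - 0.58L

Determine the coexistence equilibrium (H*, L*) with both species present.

H* ≈ 138, L* ≈ 11.4

From dL/dt = 0 with L > 0: 0.0042H* = 0.58, so H* = 138.
Substitute into dH/dt = 0: 0.94(1 - 138/240) = 0.035L*.
The bracket is 0.425, giving L* = 0.399/0.035 = 11.4.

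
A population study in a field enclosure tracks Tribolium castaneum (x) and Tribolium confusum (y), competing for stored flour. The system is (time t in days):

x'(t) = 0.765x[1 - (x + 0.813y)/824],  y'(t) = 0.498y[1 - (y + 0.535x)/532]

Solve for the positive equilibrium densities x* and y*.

x* ≈ 693, y* ≈ 161

Setting both brackets to zero gives the nullclines x + 0.813y = 824 and 0.535x + y = 532.
Substituting y = 532 - 0.535x into the first: x(1 - 0.813·0.535) = 824 - 0.813·532.
So x* = 391/0.565 = 693, and then y* = 532 - 0.535·693 = 161.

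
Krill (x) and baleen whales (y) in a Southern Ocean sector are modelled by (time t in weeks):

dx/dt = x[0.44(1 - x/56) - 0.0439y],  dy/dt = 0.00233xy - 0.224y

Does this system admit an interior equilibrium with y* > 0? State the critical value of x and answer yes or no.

The predator equation gives dy/dt > 0 only when x > 0.224/0.00233 = 96.1.
Without the predator, x → K = 56. Since 56 < 96.1, the predator cannot invade.

Threshold x = 96.1; K < 96.1, so no, the predator goes extinct.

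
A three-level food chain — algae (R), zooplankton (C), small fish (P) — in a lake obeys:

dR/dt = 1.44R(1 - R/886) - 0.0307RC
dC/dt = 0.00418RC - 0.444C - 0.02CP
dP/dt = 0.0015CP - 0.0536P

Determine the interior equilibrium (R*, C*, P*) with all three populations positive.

R* ≈ 211, C* ≈ 35.7, P* ≈ 21.9

From dP/dt = 0: 0.0015C* = 0.0536, so C* = 35.7.
From dR/dt = 0: 1.44(1 - R*/886) = 0.0307·35.7, giving R* = 886·(1 - 0.762) = 211.
From dC/dt = 0: 0.00418·211 - 0.444 = 0.02P*, so P* = 0.438/0.02 = 21.9.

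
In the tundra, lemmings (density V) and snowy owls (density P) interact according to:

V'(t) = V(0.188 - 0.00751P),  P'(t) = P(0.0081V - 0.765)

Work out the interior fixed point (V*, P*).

Set dP/dt = 0 with P > 0: 0.0081V - 0.765 = 0, so V* = 0.765/0.0081 = 94.4.
Set dV/dt = 0 with V > 0: 0.188 - 0.00751P = 0, so P* = 0.188/0.00751 = 25.

V* ≈ 94.4, P* ≈ 25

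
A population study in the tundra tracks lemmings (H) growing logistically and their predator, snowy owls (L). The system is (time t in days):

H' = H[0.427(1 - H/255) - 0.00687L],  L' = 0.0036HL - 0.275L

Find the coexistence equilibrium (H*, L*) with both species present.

H* ≈ 76.4, L* ≈ 43.5

From dL/dt = 0 with L > 0: 0.0036H* = 0.275, so H* = 76.4.
Substitute into dH/dt = 0: 0.427(1 - 76.4/255) = 0.00687L*.
The bracket is 0.7, giving L* = 0.299/0.00687 = 43.5.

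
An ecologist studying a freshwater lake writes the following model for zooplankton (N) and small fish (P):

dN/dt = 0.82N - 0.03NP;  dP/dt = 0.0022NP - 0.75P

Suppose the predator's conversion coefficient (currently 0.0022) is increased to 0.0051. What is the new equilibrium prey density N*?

At the interior fixed point, setting dP/dt = 0 with P > 0 fixes N* = (predator death rate)/(NP coefficient) — independent of the other coefficients.
With the change, N* = 0.75/0.0051 = 147; it falls from 341.

N* ≈ 147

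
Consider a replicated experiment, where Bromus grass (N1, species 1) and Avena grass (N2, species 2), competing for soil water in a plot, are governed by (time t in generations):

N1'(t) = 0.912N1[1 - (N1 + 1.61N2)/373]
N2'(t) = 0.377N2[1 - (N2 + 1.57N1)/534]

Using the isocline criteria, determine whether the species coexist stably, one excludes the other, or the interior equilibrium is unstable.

Compare the nullcline intercepts: K1/α12 = 373/1.61 = 232 < K2 = 534; K2/α21 = 534/1.57 = 340 < K1 = 373.
Since both are reversed, neither can invade when rare; the interior point is a saddle.

unstable coexistence (outcome depends on initial conditions)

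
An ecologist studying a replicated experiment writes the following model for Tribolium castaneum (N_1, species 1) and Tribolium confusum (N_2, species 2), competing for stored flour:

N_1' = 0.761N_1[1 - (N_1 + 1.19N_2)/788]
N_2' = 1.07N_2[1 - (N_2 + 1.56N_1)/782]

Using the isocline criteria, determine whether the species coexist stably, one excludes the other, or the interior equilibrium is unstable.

Compare the nullcline intercepts: K1/α12 = 788/1.19 = 662 < K2 = 782; K2/α21 = 782/1.56 = 501 < K1 = 788.
Since both are reversed, neither can invade when rare; the interior point is a saddle.

unstable coexistence (outcome depends on initial conditions)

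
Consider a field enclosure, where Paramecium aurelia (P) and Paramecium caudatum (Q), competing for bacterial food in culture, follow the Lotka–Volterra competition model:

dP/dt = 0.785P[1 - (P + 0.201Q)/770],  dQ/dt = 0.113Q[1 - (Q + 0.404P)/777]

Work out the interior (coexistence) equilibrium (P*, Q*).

Setting both brackets to zero gives the nullclines P + 0.201Q = 770 and 0.404P + Q = 777.
Substituting Q = 777 - 0.404P into the first: P(1 - 0.201·0.404) = 770 - 0.201·777.
So P* = 614/0.919 = 668, and then Q* = 777 - 0.404·668 = 507.

P* ≈ 668, Q* ≈ 507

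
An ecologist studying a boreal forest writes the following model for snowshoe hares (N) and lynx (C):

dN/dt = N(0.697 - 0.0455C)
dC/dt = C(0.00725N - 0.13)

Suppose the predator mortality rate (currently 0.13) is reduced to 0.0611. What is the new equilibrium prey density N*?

At the interior fixed point, setting dC/dt = 0 with C > 0 fixes N* = (predator death rate)/(NC coefficient) — independent of the other coefficients.
With the change, N* = 0.0611/0.00725 = 8.43; it falls from 17.9.

N* ≈ 8.43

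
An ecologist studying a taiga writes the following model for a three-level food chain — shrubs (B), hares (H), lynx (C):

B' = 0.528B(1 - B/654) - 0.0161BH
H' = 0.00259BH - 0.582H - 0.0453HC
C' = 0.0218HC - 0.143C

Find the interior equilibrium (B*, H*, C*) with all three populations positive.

B* ≈ 523, H* ≈ 6.56, C* ≈ 17.1

From dC/dt = 0: 0.0218H* = 0.143, so H* = 6.56.
From dB/dt = 0: 0.528(1 - B*/654) = 0.0161·6.56, giving B* = 654·(1 - 0.2) = 523.
From dH/dt = 0: 0.00259·523 - 0.582 = 0.0453C*, so C* = 0.773/0.0453 = 17.1.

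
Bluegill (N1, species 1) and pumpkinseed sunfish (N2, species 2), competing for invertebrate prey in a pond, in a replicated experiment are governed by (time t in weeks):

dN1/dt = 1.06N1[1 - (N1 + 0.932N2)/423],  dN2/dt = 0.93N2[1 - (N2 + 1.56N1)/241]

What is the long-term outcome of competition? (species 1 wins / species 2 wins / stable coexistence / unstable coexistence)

Compare the nullcline intercepts: K1/α12 = 423/0.932 = 454 > K2 = 241; K2/α21 = 241/1.56 = 154 < K1 = 423.
Since the inequalities point opposite ways, species 1 can invade but species 2 cannot.

species 1 excludes species 2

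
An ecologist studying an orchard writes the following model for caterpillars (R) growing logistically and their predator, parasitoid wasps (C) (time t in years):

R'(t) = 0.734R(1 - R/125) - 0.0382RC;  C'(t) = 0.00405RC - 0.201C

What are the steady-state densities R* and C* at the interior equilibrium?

From dC/dt = 0 with C > 0: 0.00405R* = 0.201, so R* = 49.6.
Substitute into dR/dt = 0: 0.734(1 - 49.6/125) = 0.0382C*.
The bracket is 0.603, giving C* = 0.443/0.0382 = 11.6.

R* ≈ 49.6, C* ≈ 11.6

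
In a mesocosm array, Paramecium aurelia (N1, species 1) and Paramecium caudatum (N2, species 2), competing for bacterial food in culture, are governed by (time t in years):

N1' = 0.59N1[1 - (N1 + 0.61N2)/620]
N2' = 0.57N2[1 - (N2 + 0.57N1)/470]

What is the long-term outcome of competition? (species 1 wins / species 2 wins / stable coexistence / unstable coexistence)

stable coexistence

Compare the nullcline intercepts: K1/α12 = 620/0.61 = 1020 > K2 = 470; K2/α21 = 470/0.57 = 825 > K1 = 620.
Since both inequalities hold, each species can invade when rare, so the interior equilibrium is stable.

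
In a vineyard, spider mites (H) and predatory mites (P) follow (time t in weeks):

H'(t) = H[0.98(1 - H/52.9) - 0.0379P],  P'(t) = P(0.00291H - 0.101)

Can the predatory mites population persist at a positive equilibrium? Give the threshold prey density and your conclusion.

Threshold H = 34.7; K > 34.7, so yes, the predator persists.

The predator equation gives dP/dt > 0 only when H > 0.101/0.00291 = 34.7.
Without the predator, H → K = 52.9. Since 52.9 > 34.7, the predator can invade and persist.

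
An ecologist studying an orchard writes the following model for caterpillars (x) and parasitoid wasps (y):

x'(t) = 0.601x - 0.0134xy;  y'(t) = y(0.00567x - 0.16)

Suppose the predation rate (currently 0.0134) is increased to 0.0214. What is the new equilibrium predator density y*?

y* ≈ 28.1

At the interior fixed point, setting dx/dt = 0 with x > 0 fixes y* = (prey growth rate)/(xy coefficient) — independent of the other coefficients.
With the change, y* = 0.601/0.0214 = 28.1; it falls from 44.9.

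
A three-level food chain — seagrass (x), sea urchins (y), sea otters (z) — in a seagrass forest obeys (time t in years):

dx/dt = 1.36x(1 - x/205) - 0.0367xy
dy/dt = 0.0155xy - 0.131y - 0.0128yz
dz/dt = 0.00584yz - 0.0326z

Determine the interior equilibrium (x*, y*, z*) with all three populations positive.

From dz/dt = 0: 0.00584y* = 0.0326, so y* = 5.58.
From dx/dt = 0: 1.36(1 - x*/205) = 0.0367·5.58, giving x* = 205·(1 - 0.151) = 174.
From dy/dt = 0: 0.0155·174 - 0.131 = 0.0128z*, so z* = 2.57/0.0128 = 201.

x* ≈ 174, y* ≈ 5.58, z* ≈ 201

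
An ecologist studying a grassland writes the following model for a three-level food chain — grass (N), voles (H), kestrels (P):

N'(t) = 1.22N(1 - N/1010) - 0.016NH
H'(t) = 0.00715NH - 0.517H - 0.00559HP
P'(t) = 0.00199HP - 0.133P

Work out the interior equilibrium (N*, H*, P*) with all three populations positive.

From dP/dt = 0: 0.00199H* = 0.133, so H* = 66.8.
From dN/dt = 0: 1.22(1 - N*/1010) = 0.016·66.8, giving N* = 1010·(1 - 0.877) = 125.
From dH/dt = 0: 0.00715·125 - 0.517 = 0.00559P*, so P* = 0.375/0.00559 = 67.

N* ≈ 125, H* ≈ 66.8, P* ≈ 67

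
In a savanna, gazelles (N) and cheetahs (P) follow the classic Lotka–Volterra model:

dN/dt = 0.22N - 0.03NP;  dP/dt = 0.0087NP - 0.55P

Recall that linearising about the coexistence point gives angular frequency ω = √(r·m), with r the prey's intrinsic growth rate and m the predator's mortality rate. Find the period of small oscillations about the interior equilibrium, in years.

Here r = 0.22 and m = 0.55, so r·m = 0.121.
ω = √0.121 = 0.348 per year, hence T = 2π/ω ≈ 18.1 years.

T ≈ 18.1 years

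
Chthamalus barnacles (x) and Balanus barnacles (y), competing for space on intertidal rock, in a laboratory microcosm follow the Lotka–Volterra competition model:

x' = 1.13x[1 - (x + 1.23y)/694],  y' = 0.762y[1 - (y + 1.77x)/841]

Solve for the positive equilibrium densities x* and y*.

Setting both brackets to zero gives the nullclines x + 1.23y = 694 and 1.77x + y = 841.
Substituting y = 841 - 1.77x into the first: x(1 - 1.23·1.77) = 694 - 1.23·841.
So x* = -340/-1.18 = 289, and then y* = 841 - 1.77·289 = 329.

x* ≈ 289, y* ≈ 329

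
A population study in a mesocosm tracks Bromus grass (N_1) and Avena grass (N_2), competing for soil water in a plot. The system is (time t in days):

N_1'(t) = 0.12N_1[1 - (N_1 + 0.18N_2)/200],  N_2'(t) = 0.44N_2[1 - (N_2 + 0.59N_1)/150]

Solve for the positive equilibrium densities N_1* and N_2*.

N_1* ≈ 194, N_2* ≈ 35.8

Setting both brackets to zero gives the nullclines N_1 + 0.18N_2 = 200 and 0.59N_1 + N_2 = 150.
Substituting N_2 = 150 - 0.59N_1 into the first: N_1(1 - 0.18·0.59) = 200 - 0.18·150.
So N_1* = 173/0.894 = 194, and then N_2* = 150 - 0.59·194 = 35.8.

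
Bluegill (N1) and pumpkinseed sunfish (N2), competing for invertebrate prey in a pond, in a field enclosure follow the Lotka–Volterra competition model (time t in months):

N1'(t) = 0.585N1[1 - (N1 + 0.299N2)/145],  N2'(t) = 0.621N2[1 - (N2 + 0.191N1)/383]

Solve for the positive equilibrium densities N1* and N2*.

N1* ≈ 32.3, N2* ≈ 377

Setting both brackets to zero gives the nullclines N1 + 0.299N2 = 145 and 0.191N1 + N2 = 383.
Substituting N2 = 383 - 0.191N1 into the first: N1(1 - 0.299·0.191) = 145 - 0.299·383.
So N1* = 30.5/0.943 = 32.3, and then N2* = 383 - 0.191·32.3 = 377.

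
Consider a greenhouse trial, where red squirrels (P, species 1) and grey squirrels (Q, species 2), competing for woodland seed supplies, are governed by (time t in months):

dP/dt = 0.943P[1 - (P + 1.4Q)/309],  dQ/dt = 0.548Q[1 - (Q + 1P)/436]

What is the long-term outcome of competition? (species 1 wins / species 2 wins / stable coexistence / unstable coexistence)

species 2 excludes species 1

Compare the nullcline intercepts: K1/α12 = 309/1.4 = 221 < K2 = 436; K2/α21 = 436/1 = 436 > K1 = 309.
Since the inequalities point opposite ways, species 2 can invade but species 1 cannot.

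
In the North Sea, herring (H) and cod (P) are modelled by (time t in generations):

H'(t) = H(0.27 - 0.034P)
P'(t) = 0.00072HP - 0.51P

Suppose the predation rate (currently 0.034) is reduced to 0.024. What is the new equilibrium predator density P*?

At the interior fixed point, setting dH/dt = 0 with H > 0 fixes P* = (prey growth rate)/(HP coefficient) — independent of the other coefficients.
With the change, P* = 0.27/0.024 = 11.2; it rises from 7.94.

P* ≈ 11.2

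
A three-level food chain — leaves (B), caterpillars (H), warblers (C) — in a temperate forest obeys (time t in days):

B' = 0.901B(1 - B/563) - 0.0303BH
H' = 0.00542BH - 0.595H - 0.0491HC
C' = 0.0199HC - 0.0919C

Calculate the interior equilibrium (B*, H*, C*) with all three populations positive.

B* ≈ 476, H* ≈ 4.62, C* ≈ 40.4

From dC/dt = 0: 0.0199H* = 0.0919, so H* = 4.62.
From dB/dt = 0: 0.901(1 - B*/563) = 0.0303·4.62, giving B* = 563·(1 - 0.155) = 476.
From dH/dt = 0: 0.00542·476 - 0.595 = 0.0491C*, so C* = 1.98/0.0491 = 40.4.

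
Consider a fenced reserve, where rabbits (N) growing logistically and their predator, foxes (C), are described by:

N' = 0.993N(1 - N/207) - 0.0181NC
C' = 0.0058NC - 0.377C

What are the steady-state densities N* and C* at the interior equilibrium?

From dC/dt = 0 with C > 0: 0.0058N* = 0.377, so N* = 65.
Substitute into dN/dt = 0: 0.993(1 - 65/207) = 0.0181C*.
The bracket is 0.686, giving C* = 0.681/0.0181 = 37.6.

N* ≈ 65, C* ≈ 37.6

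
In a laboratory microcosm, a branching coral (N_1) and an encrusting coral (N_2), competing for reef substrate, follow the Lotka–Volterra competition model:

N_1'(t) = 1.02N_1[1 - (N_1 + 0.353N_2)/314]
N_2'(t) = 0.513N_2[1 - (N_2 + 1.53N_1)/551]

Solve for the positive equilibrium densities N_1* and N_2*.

N_1* ≈ 260, N_2* ≈ 153

Setting both brackets to zero gives the nullclines N_1 + 0.353N_2 = 314 and 1.53N_1 + N_2 = 551.
Substituting N_2 = 551 - 1.53N_1 into the first: N_1(1 - 0.353·1.53) = 314 - 0.353·551.
So N_1* = 119/0.46 = 260, and then N_2* = 551 - 1.53·260 = 153.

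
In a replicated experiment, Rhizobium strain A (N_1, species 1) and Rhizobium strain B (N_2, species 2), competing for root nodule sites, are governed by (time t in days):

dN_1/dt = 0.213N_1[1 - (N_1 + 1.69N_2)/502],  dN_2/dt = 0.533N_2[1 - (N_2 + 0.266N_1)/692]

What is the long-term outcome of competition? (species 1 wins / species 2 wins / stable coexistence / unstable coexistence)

Compare the nullcline intercepts: K1/α12 = 502/1.69 = 297 < K2 = 692; K2/α21 = 692/0.266 = 2600 > K1 = 502.
Since the inequalities point opposite ways, species 2 can invade but species 1 cannot.

species 2 excludes species 1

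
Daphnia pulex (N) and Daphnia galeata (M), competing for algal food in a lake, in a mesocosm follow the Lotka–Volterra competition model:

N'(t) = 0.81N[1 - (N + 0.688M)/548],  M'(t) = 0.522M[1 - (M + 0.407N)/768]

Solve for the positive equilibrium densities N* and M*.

Setting both brackets to zero gives the nullclines N + 0.688M = 548 and 0.407N + M = 768.
Substituting M = 768 - 0.407N into the first: N(1 - 0.688·0.407) = 548 - 0.688·768.
So N* = 19.6/0.72 = 27.2, and then M* = 768 - 0.407·27.2 = 757.

N* ≈ 27.2, M* ≈ 757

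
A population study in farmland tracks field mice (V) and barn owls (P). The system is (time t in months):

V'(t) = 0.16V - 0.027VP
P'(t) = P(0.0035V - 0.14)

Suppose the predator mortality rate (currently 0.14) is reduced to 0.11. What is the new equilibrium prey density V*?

At the interior fixed point, setting dP/dt = 0 with P > 0 fixes V* = (predator death rate)/(VP coefficient) — independent of the other coefficients.
With the change, V* = 0.11/0.0035 = 31.4; it falls from 40.

V* ≈ 31.4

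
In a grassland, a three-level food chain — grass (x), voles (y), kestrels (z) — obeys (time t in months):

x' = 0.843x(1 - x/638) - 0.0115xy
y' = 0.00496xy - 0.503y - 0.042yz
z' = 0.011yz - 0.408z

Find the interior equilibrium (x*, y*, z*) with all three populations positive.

From dz/dt = 0: 0.011y* = 0.408, so y* = 37.1.
From dx/dt = 0: 0.843(1 - x*/638) = 0.0115·37.1, giving x* = 638·(1 - 0.506) = 315.
From dy/dt = 0: 0.00496·315 - 0.503 = 0.042z*, so z* = 1.06/0.042 = 25.2.

x* ≈ 315, y* ≈ 37.1, z* ≈ 25.2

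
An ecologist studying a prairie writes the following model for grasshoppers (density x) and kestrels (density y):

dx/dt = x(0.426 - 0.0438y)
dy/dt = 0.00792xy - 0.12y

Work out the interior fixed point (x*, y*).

x* ≈ 15.2, y* ≈ 9.73

Set dy/dt = 0 with y > 0: 0.00792x - 0.12 = 0, so x* = 0.12/0.00792 = 15.2.
Set dx/dt = 0 with x > 0: 0.426 - 0.0438y = 0, so y* = 0.426/0.0438 = 9.73.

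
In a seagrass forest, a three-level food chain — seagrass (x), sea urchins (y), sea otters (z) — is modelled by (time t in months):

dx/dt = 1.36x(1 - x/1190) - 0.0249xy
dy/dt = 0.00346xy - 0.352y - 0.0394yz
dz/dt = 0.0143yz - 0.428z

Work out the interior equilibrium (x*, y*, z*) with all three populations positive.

x* ≈ 538, y* ≈ 29.9, z* ≈ 38.3

From dz/dt = 0: 0.0143y* = 0.428, so y* = 29.9.
From dx/dt = 0: 1.36(1 - x*/1190) = 0.0249·29.9, giving x* = 1190·(1 - 0.548) = 538.
From dy/dt = 0: 0.00346·538 - 0.352 = 0.0394z*, so z* = 1.51/0.0394 = 38.3.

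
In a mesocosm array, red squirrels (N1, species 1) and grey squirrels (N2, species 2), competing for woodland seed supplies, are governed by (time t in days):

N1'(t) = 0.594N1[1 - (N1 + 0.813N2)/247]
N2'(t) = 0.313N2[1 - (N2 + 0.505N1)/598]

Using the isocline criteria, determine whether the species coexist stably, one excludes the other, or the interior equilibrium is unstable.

species 2 excludes species 1

Compare the nullcline intercepts: K1/α12 = 247/0.813 = 304 < K2 = 598; K2/α21 = 598/0.505 = 1180 > K1 = 247.
Since the inequalities point opposite ways, species 2 can invade but species 1 cannot.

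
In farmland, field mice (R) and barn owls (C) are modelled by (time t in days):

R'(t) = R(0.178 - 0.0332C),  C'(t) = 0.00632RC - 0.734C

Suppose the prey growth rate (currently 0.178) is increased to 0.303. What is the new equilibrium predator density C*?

C* ≈ 9.13

At the interior fixed point, setting dR/dt = 0 with R > 0 fixes C* = (prey growth rate)/(RC coefficient) — independent of the other coefficients.
With the change, C* = 0.303/0.0332 = 9.13; it rises from 5.36.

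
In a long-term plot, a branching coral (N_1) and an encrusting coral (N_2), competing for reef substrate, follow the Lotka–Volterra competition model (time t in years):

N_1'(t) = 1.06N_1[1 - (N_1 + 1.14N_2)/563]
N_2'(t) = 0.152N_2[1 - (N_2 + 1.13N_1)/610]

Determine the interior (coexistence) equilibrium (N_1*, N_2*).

Setting both brackets to zero gives the nullclines N_1 + 1.14N_2 = 563 and 1.13N_1 + N_2 = 610.
Substituting N_2 = 610 - 1.13N_1 into the first: N_1(1 - 1.14·1.13) = 563 - 1.14·610.
So N_1* = -132/-0.288 = 459, and then N_2* = 610 - 1.13·459 = 90.9.

N_1* ≈ 459, N_2* ≈ 90.9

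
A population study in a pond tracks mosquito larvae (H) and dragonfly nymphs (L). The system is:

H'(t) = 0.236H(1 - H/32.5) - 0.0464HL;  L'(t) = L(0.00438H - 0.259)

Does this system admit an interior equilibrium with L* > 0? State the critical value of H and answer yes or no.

The predator equation gives dL/dt > 0 only when H > 0.259/0.00438 = 59.1.
Without the predator, H → K = 32.5. Since 32.5 < 59.1, the predator cannot invade.

Threshold H = 59.1; K < 59.1, so no, the predator goes extinct.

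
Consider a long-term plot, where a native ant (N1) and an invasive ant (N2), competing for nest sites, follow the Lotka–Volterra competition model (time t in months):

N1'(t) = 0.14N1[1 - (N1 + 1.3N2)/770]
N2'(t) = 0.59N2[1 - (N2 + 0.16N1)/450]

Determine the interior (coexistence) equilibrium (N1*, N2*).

Setting both brackets to zero gives the nullclines N1 + 1.3N2 = 770 and 0.16N1 + N2 = 450.
Substituting N2 = 450 - 0.16N1 into the first: N1(1 - 1.3·0.16) = 770 - 1.3·450.
So N1* = 185/0.792 = 234, and then N2* = 450 - 0.16·234 = 413.

N1* ≈ 234, N2* ≈ 413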